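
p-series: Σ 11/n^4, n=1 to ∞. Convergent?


p-series test: Σ c/n^p converges if p > 1, diverges if p ≤ 1 (constant c > 0 doesn't affect convergence).
p = 4
4 > 1 → CONVERGES

Converges (p = 4 > 1)


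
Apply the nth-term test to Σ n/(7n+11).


lim(n→∞) n/(7n+11) = 1/7 = 1/7  (divide numerator and denominator by n)
lim aₙ = 1/7 ≠ 0 → series DIVERGES

Diverges (lim aₙ = 1/7 ≠ 0)


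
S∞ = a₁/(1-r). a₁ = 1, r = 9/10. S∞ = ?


S∞ = a₁/(1-r) = 1/(1 - 9/10)
= 1/(1/10)
= 10

S∞ = 10


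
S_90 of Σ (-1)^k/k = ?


S = -1 + 1/2 - 1/3 + 1/4 - 1/5 + 1/6 - 1/7 + 1/8 ± ...
= -0.6876
(Full series converges to -ln(2) ≈ -0.6931)

S_90 = -0.6876


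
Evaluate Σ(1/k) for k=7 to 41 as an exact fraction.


Σₖ₌7^41 1/k = 1/7 + 1/8 + 1/9 + ... + 1/41
= 36900356046679493/19914562703599200
≈ 1.8529

Sum = 36900356046679493/19914562703599200 ≈ 1.8529


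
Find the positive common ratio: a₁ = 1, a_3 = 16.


r^(n-1) = aₙ/a₁
r^2 = 16/1 = 16
r = 16^(1/2)
= ±4; taking r > 0 gives r = 4

r = 4


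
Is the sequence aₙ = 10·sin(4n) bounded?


For all n, -1 ≤ sin(4n) ≤ 1, so -10 ≤ 10·sin(4n) ≤ 10
Lower bound: -10, Upper bound: 10
The sequence IS bounded

Bounded (-10 ≤ aₙ ≤ 10)


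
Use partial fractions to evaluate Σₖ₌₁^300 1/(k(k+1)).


1/(k(k+1)) = 1/k - 1/(k+1) (partial fractions)
Telescoping: Σ = 1 - 1/301 = 300/301

Sum = 300/301


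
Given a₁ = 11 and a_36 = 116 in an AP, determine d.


d = (aₙ - a₁)/(n-1)
= (116 - 11)/(36-1)
= 105/35 = 3

d = 3


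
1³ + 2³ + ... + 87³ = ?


n(n+1)/2 = 87×88/2 = 3828
Σk³ = 3828² = 14653584

Σk³ = 14653584


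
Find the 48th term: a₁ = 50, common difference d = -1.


aₙ = a₁ + (n-1)d
= 50 + (48-1)×-1
= 50 - 47
= 3

a_48 = 3


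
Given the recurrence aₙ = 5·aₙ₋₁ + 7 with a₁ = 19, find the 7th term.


Computing step by step:
a_1 = 19
a_2 = 102
a_3 = 517
a_4 = 2592
a_5 = 12967
a_6 = 64842
a_7 = 324217


a_7 = 324217


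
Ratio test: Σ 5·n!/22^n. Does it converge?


aₙ = 5·n!/22^n
a_{n+1}/aₙ = (n+1)!/22^(n+1) × 22^n/n!  (constant 5 cancels)
= (n+1)/22
L = lim(n→∞) (n+1)/22 = ∞
L > 1 → series DIVERGES

Diverges (ratio test: L = ∞ > 1)


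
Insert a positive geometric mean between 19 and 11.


GM = √(19×11) = √209 = 14.4568

GM = 14.4568


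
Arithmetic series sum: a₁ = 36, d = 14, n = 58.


aₙ = 36 + (58-1)×14 = 834
Sₙ = n(a₁+aₙ)/2 = 58×(36+834)/2
= 58×870/2 = 25230

S_58 = 25230


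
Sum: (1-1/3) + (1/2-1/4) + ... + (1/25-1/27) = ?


Telescoping with gap 2: two head and two tail terms survive.
= (1 + 1/2) - (1/26 + 1/27)
= 3/2 - 1/26 - 1/27 = 500/351

Sum = 500/351


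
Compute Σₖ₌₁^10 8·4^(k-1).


Sₙ = 8×(4^10 - 1)/(4 - 1)
= 8×(1048576 - 1)/3
= 8×1048575/3
= 2796200

S_10 = 2796200


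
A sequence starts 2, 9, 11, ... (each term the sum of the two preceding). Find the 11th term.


Computing iteratively: 2, 9, 11, 20, 31, 51, 82, 133, 215, 348, 563
a_11 = 563

a_11 = 563


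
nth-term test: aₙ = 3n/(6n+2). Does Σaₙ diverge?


lim(n→∞) 3n/(6n+2) = 3/6 = 1/2  (divide numerator and denominator by n)
lim aₙ = 1/2 ≠ 0 → series DIVERGES

Diverges (lim aₙ = 1/2 ≠ 0)


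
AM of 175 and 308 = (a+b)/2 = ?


AM = (175 + 308)/2 = 483/2 = 241.5

AM = 241.5


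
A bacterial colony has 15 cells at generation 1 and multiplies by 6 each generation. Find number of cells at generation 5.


aₙ = a₁·r^(n-1)
= 15×6^4
= 15×1296
= 19440

a_5 = 19440


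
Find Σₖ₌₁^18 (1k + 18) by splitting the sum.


Σ(1k+18) = 1·Σk + 18·n
= 1·171 + 18·18
= 171 + 324 = 495

Σ = 495


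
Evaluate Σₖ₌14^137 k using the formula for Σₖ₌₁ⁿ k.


Σₖ₌14^137 k = Σₖ₌₁^137 k − Σₖ₌₁^13 k
= 137·138/2 − 13·14/2
= 9453 − 91 = 9362

Σk = 9362


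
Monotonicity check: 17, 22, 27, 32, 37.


Differences: 5, 5, 5, 5
All differences > 0 → strictly INCREASING

Monotonically increasing


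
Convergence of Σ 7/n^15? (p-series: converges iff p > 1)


p-series test: Σ c/n^p converges if p > 1, diverges if p ≤ 1 (constant c > 0 doesn't affect convergence).
p = 15
15 > 1 → CONVERGES

Converges (p = 15 > 1)


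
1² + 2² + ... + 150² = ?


n = 150
n(n+1)(2n+1)/6 = 150×151×301/6
= 6817650/6 = 1136275

Σk² = 1136275


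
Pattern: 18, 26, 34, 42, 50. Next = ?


Pattern: arithmetic (d=8)
Terms: 18, 26, 34, 42, 50
Next term = 58

Next term = 58


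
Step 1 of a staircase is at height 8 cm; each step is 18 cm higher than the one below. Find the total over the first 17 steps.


aₙ = 8 + (17-1)×18 = 296
Sₙ = n(a₁+aₙ)/2 = 17×(8+296)/2
= 17×304/2 = 2584

S_17 = 2584


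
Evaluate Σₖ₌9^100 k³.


Σₖ₌9^100 k³ = [100·101/2]² − [8·9/2]²
= 25502500 − 1296 = 25501204

Σk³ = 25501204


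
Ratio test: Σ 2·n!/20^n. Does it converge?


aₙ = 2·n!/20^n
a_{n+1}/aₙ = (n+1)!/20^(n+1) × 20^n/n!  (constant 2 cancels)
= (n+1)/20
L = lim(n→∞) (n+1)/20 = ∞
L > 1 → series DIVERGES

Diverges (ratio test: L = ∞ > 1)


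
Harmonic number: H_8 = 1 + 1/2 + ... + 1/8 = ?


H_8 = 1/1 + 1/2 + 1/3 + 1/4 + 1/5 + 1/6 + 1/7 + 1/8
= 761/280
≈ 2.7179

H_8 = 761/280 ≈ 2.7179


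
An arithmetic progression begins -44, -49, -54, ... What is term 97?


aₙ = a₁ + (n-1)d
= -44 + (97-1)×-5
= -44 - 480
= -524

a_97 = -524


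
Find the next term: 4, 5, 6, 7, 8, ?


Pattern: arithmetic (d=1)
Terms: 4, 5, 6, 7, 8
Next term = 9

Next term = 9


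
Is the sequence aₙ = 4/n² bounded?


a₁ = 4, a₂ = 4/4, a₃ = 4/9, ...
0 < aₙ ≤ 4 for all n ≥ 1
The sequence IS bounded

Bounded (0 < aₙ ≤ 4)


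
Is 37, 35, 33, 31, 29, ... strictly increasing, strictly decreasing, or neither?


Differences: -2, -2, -2, -2
All differences < 0 → strictly DECREASING

Monotonically decreasing


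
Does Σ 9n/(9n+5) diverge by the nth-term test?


lim(n→∞) 9n/(9n+5) = 9/9 = 1  (divide numerator and denominator by n)
lim aₙ = 1 ≠ 0 → series DIVERGES

Diverges (lim aₙ = 1 ≠ 0)


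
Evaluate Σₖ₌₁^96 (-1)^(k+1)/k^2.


S = 1 - 1/4 + 1/9 - 1/16 + 1/25 - 1/36 + 1/49 - 1/64 ± ...
= 0.8224
(Full series converges to +π²/12 ≈ +0.8225)

S_96 = 0.8224


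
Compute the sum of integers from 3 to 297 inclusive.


Σₖ₌3^297 k = Σₖ₌₁^297 k − Σₖ₌₁^2 k
= 297·298/2 − 2·3/2
= 44253 − 3 = 44250

Σk = 44250


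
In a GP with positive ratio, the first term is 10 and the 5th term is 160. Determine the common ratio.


r^(n-1) = aₙ/a₁
r^4 = 160/10 = 16
r = 16^(1/4)
= ±2; taking r > 0 gives r = 2

r = 2


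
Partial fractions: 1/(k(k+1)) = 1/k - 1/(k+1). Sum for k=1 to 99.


1/(k(k+1)) = 1/k - 1/(k+1) (partial fractions)
Telescoping: Σ = 1 - 1/100 = 99/100

Sum = 99/100


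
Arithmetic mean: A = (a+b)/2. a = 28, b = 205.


AM = (28 + 205)/2 = 233/2 = 116.5

AM = 116.5


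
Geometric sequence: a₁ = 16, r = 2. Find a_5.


aₙ = a₁·r^(n-1)
= 16×2^4
= 16×16
= 256

a_5 = 256


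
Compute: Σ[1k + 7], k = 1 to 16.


Σ(1k+7) = 1·Σk + 7·n
= 1·136 + 7·16
= 136 + 112 = 248

Σ = 248


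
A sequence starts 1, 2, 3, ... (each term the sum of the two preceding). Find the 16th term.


Computing iteratively: 1, 2, 3, 5, 8, 13, 21, 34, 55, 89, 144, 233, ...
a_16 = 1597

a_16 = 1597


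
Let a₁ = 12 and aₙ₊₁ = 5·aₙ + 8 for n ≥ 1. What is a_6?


Computing step by step:
a_1 = 12
a_2 = 68
a_3 = 348
a_4 = 1748
a_5 = 8748
a_6 = 43748


a_6 = 43748


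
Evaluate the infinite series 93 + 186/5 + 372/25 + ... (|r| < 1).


S∞ = a₁/(1-r) = 93/(1 - 2/5)
= 93/(3/5)
= 155

S∞ = 155


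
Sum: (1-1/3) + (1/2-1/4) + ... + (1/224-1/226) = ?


Telescoping with gap 2: two head and two tail terms survive.
= (1 + 1/2) - (1/225 + 1/226)
= 3/2 - 1/225 - 1/226 = 37912/25425

Sum = 37912/25425


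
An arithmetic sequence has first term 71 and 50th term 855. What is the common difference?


d = (aₙ - a₁)/(n-1)
= (855 - 71)/(50-1)
= 784/49 = 16

d = 16


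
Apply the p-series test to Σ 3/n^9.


p-series test: Σ c/n^p converges if p > 1, diverges if p ≤ 1 (constant c > 0 doesn't affect convergence).
p = 9
9 > 1 → CONVERGES

Converges (p = 9 > 1)


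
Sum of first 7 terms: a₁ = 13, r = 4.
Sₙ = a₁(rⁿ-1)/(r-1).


Sₙ = 13×(4^7 - 1)/(4 - 1)
= 13×(16384 - 1)/3
= 13×16383/3
= 70993

S_7 = 70993


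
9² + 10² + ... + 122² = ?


Σₖ₌9^122 k² = Σₖ₌₁^122 k² − Σₖ₌₁^8 k²
= 122·123·245/6 − 8·9·17/6
= 612745 − 204 = 612541

Σk² = 612541


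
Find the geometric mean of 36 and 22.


GM = √(36×22) = √792 = 28.1425

GM = 28.1425


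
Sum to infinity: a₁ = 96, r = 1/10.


S∞ = a₁/(1-r) = 96/(1 - 1/10)
= 96/(9/10)
= 320/3

S∞ = 320/3


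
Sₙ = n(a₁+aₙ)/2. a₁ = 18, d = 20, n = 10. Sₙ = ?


aₙ = 18 + (10-1)×20 = 198
Sₙ = n(a₁+aₙ)/2 = 10×(18+198)/2
= 10×216/2 = 1080

S_10 = 1080


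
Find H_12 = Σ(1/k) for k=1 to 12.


H_12 = 1/1 + 1/2 + 1/3 + ... + 1/12
= 86021/27720
≈ 3.1032

H_12 = 86021/27720 ≈ 3.1032


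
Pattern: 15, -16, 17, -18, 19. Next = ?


Pattern: alternating sign, magnitude arithmetic (d=1)
Terms: 15, -16, 17, -18, 19
Next term = -20

Next term = -20


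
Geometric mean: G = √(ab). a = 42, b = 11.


GM = √(42×11) = √462 = 21.4942

GM = 21.4942


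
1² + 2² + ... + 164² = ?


n = 164
n(n+1)(2n+1)/6 = 164×165×329/6
= 8902740/6 = 1483790

Σk² = 1483790


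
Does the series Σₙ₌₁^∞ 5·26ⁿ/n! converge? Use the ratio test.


aₙ = 5·26^n/n!
a_{n+1}/aₙ = 26^(n+1)/(n+1)! × n!/26^n  (constant 5 cancels)
= 26/(n+1)
L = lim(n→∞) 26/(n+1) = 0
L < 1 → series CONVERGES

Converges (ratio test: L = 0 < 1)


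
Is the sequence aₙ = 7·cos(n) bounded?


For all n, -1 ≤ cos(n) ≤ 1, so -7 ≤ 7·cos(n) ≤ 7
Lower bound: -7, Upper bound: 7
The sequence IS bounded

Bounded (-7 ≤ aₙ ≤ 7)


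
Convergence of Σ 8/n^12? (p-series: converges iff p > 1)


p-series test: Σ c/n^p converges if p > 1, diverges if p ≤ 1 (constant c > 0 doesn't affect convergence).
p = 12
12 > 1 → CONVERGES

Converges (p = 12 > 1)


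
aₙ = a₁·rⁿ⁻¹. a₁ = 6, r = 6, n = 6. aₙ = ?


aₙ = a₁·r^(n-1)
= 6×6^5
= 6×7776
= 46656

a_6 = 46656


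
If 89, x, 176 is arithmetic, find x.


AM = (89 + 176)/2 = 265/2 = 132.5

AM = 132.5


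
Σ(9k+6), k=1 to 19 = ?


Σ(9k+6) = 9·Σk + 6·n
= 9·190 + 6·19
= 1710 + 114 = 1824

Σ = 1824


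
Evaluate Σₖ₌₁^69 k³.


n(n+1)/2 = 69×70/2 = 2415
Σk³ = 2415² = 5832225

Σk³ = 5832225


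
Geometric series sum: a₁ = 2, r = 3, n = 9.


Sₙ = 2×(3^9 - 1)/(3 - 1)
= 2×(19683 - 1)/2
= 2×19682/2
= 19682

S_9 = 19682


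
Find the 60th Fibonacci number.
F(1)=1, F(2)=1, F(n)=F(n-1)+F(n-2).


Fibonacci sequence: 1, 1, 2, 3, 5, 8, 13, 21, 34, 55, 89, ...
F(60) = 1548008755920

F(60) = 1548008755920


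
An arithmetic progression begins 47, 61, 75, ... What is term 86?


aₙ = a₁ + (n-1)d
= 47 + (86-1)×14
= 47 + 1190
= 1237

a_86 = 1237


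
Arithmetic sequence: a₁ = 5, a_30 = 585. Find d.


d = (aₙ - a₁)/(n-1)
= (585 - 5)/(30-1)
= 580/29 = 20

d = 20


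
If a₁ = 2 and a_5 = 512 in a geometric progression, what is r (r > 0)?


r^(n-1) = aₙ/a₁
r^4 = 512/2 = 256
r = 256^(1/4)
= ±4; taking r > 0 gives r = 4

r = 4


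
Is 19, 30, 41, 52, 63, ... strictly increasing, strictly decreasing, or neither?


Differences: 11, 11, 11, 11
All differences > 0 → strictly INCREASING

Monotonically increasing


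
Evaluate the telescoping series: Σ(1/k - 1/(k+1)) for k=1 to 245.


Telescoping: adjacent terms cancel.
= 1/1 - 1/246
= 1 - 1/246 = 245/246

Sum = 245/246


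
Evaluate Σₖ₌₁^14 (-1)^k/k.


S = -1 + 1/2 - 1/3 + 1/4 - 1/5 + 1/6 - 1/7 + 1/8 ± ...
= -0.6587
(Full series converges to -ln(2) ≈ -0.6931)

S_14 = -0.6587


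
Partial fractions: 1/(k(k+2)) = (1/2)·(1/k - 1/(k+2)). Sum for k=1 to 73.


1/(k(k+2)) = (1/2)·(1/k - 1/(k+2)) (partial fractions)
Telescoping: Σ = (1/2)·(1 + 1/2 - 1/74 - 1/75) = 2044/2775

Sum = 2044/2775


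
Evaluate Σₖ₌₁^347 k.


n(n+1)/2 = 347×348/2 = 120756/2 = 60378

Σk = 60378


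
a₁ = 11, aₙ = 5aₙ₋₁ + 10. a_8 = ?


Computing step by step:
a_1 = 11
a_2 = 65
a_3 = 335
a_4 = 1685
a_5 = 8435
a_6 = 42185
a_7 = 210935
a_8 = 1054685


a_8 = 1054685


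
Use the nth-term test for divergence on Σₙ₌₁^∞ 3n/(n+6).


lim(n→∞) 3n/(n+6) = 3/1 = 3  (divide numerator and denominator by n)
lim aₙ = 3 ≠ 0 → series DIVERGES

Diverges (lim aₙ = 3 ≠ 0)


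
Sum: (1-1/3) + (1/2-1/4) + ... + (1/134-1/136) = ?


Telescoping with gap 2: two head and two tail terms survive.
= (1 + 1/2) - (1/135 + 1/136)
= 3/2 - 1/135 - 1/136 = 27269/18360

Sum = 27269/18360


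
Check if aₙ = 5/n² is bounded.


a₁ = 5, a₂ = 5/4, a₃ = 5/9, ...
0 < aₙ ≤ 5 for all n ≥ 1
The sequence IS bounded

Bounded (0 < aₙ ≤ 5)


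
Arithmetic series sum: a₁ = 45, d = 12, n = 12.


aₙ = 45 + (12-1)×12 = 177
Sₙ = n(a₁+aₙ)/2 = 12×(45+177)/2
= 12×222/2 = 1332

S_12 = 1332


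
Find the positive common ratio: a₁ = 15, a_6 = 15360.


r^(n-1) = aₙ/a₁
r^5 = 15360/15 = 1024
r = 1024^(1/5)
= 4

r = 4


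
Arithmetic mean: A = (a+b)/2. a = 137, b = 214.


AM = (137 + 214)/2 = 351/2 = 175.5

AM = 175.5


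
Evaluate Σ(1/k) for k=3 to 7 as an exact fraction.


Σₖ₌3^7 1/k = 1/3 + 1/4 + 1/5 + 1/6 + 1/7
= 153/140
≈ 1.0929

Sum = 153/140 ≈ 1.0929


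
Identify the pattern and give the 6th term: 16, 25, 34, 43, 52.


Pattern: arithmetic (d=9)
Terms: 16, 25, 34, 43, 52
Next term = 61

Next term = 61


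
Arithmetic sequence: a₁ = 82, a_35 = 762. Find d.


d = (aₙ - a₁)/(n-1)
= (762 - 82)/(35-1)
= 680/34 = 20

d = 20


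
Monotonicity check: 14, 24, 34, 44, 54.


Differences: 10, 10, 10, 10
All differences > 0 → strictly INCREASING

Monotonically increasing


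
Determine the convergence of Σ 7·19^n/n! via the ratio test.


aₙ = 7·19^n/n!
a_{n+1}/aₙ = 19^(n+1)/(n+1)! × n!/19^n  (constant 7 cancels)
= 19/(n+1)
L = lim(n→∞) 19/(n+1) = 0
L < 1 → series CONVERGES

Converges (ratio test: L = 0 < 1)


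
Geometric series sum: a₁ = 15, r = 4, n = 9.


Sₙ = 15×(4^9 - 1)/(4 - 1)
= 15×(262144 - 1)/3
= 15×262143/3
= 1310715

S_9 = 1310715


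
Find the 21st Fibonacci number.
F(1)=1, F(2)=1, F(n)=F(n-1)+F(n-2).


Fibonacci sequence: 1, 1, 2, 3, 5, 8, 13, 21, 34, 55, 89, ...
F(21) = 10946

F(21) = 10946


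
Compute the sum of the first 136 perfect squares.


n = 136
n(n+1)(2n+1)/6 = 136×137×273/6
= 5086536/6 = 847756

Σk² = 847756


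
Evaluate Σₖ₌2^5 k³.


Σₖ₌2^5 k³ = [5·6/2]² − [1·2/2]²
= 225 − 1 = 224

Σk³ = 224


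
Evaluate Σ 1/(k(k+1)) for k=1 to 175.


1/(k(k+1)) = 1/k - 1/(k+1) (partial fractions)
Telescoping: Σ = 1 - 1/176 = 175/176

Sum = 175/176


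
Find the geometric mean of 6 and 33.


GM = √(6×33) = √198 = 14.0712

GM = 14.0712


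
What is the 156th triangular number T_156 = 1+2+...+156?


n(n+1)/2 = 156×157/2 = 24492/2 = 12246

Σk = 12246


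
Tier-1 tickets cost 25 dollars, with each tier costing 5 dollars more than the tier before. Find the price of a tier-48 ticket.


aₙ = a₁ + (n-1)d
= 25 + (48-1)×5
= 25 + 235
= 260

a_48 = 260


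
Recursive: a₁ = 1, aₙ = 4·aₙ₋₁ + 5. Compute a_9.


Computing step by step:
a_1 = 1
a_2 = 9
a_3 = 41
a_4 = 169
a_5 = 681
a_6 = 2729
a_7 = 10921
a_8 = 43689
a_9 = 174761


a_9 = 174761


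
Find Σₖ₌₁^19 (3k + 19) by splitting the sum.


Σ(3k+19) = 3·Σk + 19·n
= 3·190 + 19·19
= 570 + 361 = 931

Σ = 931


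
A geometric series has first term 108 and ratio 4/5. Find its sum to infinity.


S∞ = a₁/(1-r) = 108/(1 - 4/5)
= 108/(1/5)
= 540

S∞ = 540


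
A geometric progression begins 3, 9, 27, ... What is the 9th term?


aₙ = a₁·r^(n-1)
= 3×3^8
= 3×6561
= 19683

a_9 = 19683


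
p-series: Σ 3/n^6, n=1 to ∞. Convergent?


p-series test: Σ c/n^p converges if p > 1, diverges if p ≤ 1 (constant c > 0 doesn't affect convergence).
p = 6
6 > 1 → CONVERGES

Converges (p = 6 > 1)


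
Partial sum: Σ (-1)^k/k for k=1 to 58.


S = -1 + 1/2 - 1/3 + 1/4 - 1/5 + 1/6 - 1/7 + 1/8 ± ...
= -0.6846
(Full series converges to -ln(2) ≈ -0.6931)

S_58 = -0.6846


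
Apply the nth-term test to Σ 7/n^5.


lim(n→∞) 7/n^5 = 0
lim aₙ = 0 → nth-term test is INCONCLUSIVE
(Need other tests; this is actually a convergent p-series with p=5 > 1)

Inconclusive (lim aₙ = 0; need another test)


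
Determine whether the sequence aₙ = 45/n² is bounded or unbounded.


a₁ = 45, a₂ = 45/4, a₃ = 45/9, ...
0 < aₙ ≤ 45 for all n ≥ 1
The sequence IS bounded

Bounded (0 < aₙ ≤ 45)


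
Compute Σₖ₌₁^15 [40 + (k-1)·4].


aₙ = 40 + (15-1)×4 = 96
Sₙ = n(a₁+aₙ)/2 = 15×(40+96)/2
= 15×136/2 = 1020

S_15 = 1020


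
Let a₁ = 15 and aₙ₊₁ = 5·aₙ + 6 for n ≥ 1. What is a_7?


Computing step by step:
a_1 = 15
a_2 = 81
a_3 = 411
a_4 = 2061
a_5 = 10311
a_6 = 51561
a_7 = 257811


a_7 = 257811


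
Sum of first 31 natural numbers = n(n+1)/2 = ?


n(n+1)/2 = 31×32/2 = 992/2 = 496

Σk = 496


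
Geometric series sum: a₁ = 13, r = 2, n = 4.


Sₙ = 13×(2^4 - 1)/(2 - 1)
= 13×(16 - 1)/1
= 13×15/1
= 195

S_4 = 195


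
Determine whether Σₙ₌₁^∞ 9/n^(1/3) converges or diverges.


p-series test: Σ c/n^p converges if p > 1, diverges if p ≤ 1 (constant c > 0 doesn't affect convergence).
p = 1/3
1/3 ≤ 1 → DIVERGES

Diverges (p = 1/3 ≤ 1)


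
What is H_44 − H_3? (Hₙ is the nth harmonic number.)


Σₖ₌4^44 1/k = 1/4 + 1/5 + 1/6 + ... + 1/44
= 3417147441241012987/1345655451257488800
≈ 2.5394

Sum = 3417147441241012987/1345655451257488800 ≈ 2.5394


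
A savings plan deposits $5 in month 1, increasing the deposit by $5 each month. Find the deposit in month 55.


aₙ = a₁ + (n-1)d
= 5 + (55-1)×5
= 5 + 270
= 275

a_55 = 275


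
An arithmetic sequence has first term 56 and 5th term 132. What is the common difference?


d = (aₙ - a₁)/(n-1)
= (132 - 56)/(5-1)
= 76/4 = 19

d = 19


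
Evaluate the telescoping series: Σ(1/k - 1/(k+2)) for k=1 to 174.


Telescoping with gap 2: two head and two tail terms survive.
= (1 + 1/2) - (1/175 + 1/176)
= 3/2 - 1/175 - 1/176 = 45849/30800

Sum = 45849/30800


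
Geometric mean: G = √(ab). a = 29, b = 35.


GM = √(29×35) = √1015 = 31.8591

GM = 31.8591


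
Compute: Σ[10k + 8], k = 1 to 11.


Σ(10k+8) = 10·Σk + 8·n
= 10·66 + 8·11
= 660 + 88 = 748

Σ = 748


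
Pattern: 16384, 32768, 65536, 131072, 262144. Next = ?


Pattern: powers of 2: 2ⁿ
Terms: 16384, 32768, 65536, 131072, 262144
Next term = 524288

Next term = 524288


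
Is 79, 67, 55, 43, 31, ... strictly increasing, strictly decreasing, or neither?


Differences: -12, -12, -12, -12
All differences < 0 → strictly DECREASING

Monotonically decreasing


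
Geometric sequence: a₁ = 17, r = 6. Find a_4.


aₙ = a₁·r^(n-1)
= 17×6^3
= 17×216
= 3672

a_4 = 3672


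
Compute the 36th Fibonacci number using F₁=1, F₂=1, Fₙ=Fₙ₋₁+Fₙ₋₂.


Fibonacci sequence: 1, 1, 2, 3, 5, 8, 13, 21, 34, 55, 89, ...
F(36) = 14930352

F(36) = 14930352


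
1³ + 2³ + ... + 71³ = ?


n(n+1)/2 = 71×72/2 = 2556
Σk³ = 2556² = 6533136

Σk³ = 6533136


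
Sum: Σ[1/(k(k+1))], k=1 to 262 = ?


1/(k(k+1)) = 1/k - 1/(k+1) (partial fractions)
Telescoping: Σ = 1 - 1/263 = 262/263

Sum = 262/263


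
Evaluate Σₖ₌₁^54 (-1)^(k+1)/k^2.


S = 1 - 1/4 + 1/9 - 1/16 + 1/25 - 1/36 + 1/49 - 1/64 ± ...
= 0.8223
(Full series converges to +π²/12 ≈ +0.8225)

S_54 = 0.8223


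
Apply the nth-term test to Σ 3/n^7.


lim(n→∞) 3/n^7 = 0
lim aₙ = 0 → nth-term test is INCONCLUSIVE
(Need other tests; this is actually a convergent p-series with p=7 > 1)

Inconclusive (lim aₙ = 0; need another test)


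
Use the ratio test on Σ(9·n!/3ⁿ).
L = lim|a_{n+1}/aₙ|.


aₙ = 9·n!/3^n
a_{n+1}/aₙ = (n+1)!/3^(n+1) × 3^n/n!  (constant 9 cancels)
= (n+1)/3
L = lim(n→∞) (n+1)/3 = ∞
L > 1 → series DIVERGES

Diverges (ratio test: L = ∞ > 1)


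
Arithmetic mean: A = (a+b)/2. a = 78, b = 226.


AM = (78 + 226)/2 = 304/2 = 152

AM = 152


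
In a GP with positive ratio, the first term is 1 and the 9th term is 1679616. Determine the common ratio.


r^(n-1) = aₙ/a₁
r^8 = 1679616/1 = 1679616
r = 1679616^(1/8)
= ±6; taking r > 0 gives r = 6

r = 6


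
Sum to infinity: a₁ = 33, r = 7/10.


S∞ = a₁/(1-r) = 33/(1 - 7/10)
= 33/(3/10)
= 110

S∞ = 110


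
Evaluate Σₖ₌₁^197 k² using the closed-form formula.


n = 197
n(n+1)(2n+1)/6 = 197×198×395/6
= 15407370/6 = 2567895

Σk² = 2567895


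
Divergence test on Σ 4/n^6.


lim(n→∞) 4/n^6 = 0
lim aₙ = 0 → nth-term test is INCONCLUSIVE
(Need other tests; this is actually a convergent p-series with p=6 > 1)

Inconclusive (lim aₙ = 0; need another test)


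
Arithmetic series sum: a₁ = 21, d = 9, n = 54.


aₙ = 21 + (54-1)×9 = 498
Sₙ = n(a₁+aₙ)/2 = 54×(21+498)/2
= 54×519/2 = 14013

S_54 = 14013


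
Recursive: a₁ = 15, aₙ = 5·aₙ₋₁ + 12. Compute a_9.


Computing step by step:
a_1 = 15
a_2 = 87
a_3 = 447
a_4 = 2247
a_5 = 11247
a_6 = 56247
a_7 = 281247
a_8 = 1406247
a_9 = 7031247


a_9 = 7031247


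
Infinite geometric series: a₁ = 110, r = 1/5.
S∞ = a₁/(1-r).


S∞ = a₁/(1-r) = 110/(1 - 1/5)
= 110/(4/5)
= 275/2

S∞ = 275/2


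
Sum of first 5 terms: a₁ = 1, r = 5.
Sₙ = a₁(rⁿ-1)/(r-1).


Sₙ = 1×(5^5 - 1)/(5 - 1)
= 1×(3125 - 1)/4
= 1×3124/4
= 781

S_5 = 781


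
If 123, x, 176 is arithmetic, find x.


AM = (123 + 176)/2 = 299/2 = 149.5

AM = 149.5


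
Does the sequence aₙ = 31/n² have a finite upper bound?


a₁ = 31, a₂ = 31/4, a₃ = 31/9, ...
0 < aₙ ≤ 31 for all n ≥ 1
The sequence IS bounded

Bounded (0 < aₙ ≤ 31)


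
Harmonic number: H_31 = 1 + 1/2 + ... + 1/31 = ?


H_31 = 1/1 + 1/2 + 1/3 + ... + 1/31
= 290774257297357/72201776446800
≈ 4.0272

H_31 = 290774257297357/72201776446800 ≈ 4.0272


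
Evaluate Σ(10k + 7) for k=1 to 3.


Σ(10k+7) = 10·Σk + 7·n
= 10·6 + 7·3
= 60 + 21 = 81

Σ = 81


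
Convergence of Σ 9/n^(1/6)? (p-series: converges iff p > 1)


p-series test: Σ c/n^p converges if p > 1, diverges if p ≤ 1 (constant c > 0 doesn't affect convergence).
p = 1/6
1/6 ≤ 1 → DIVERGES

Diverges (p = 1/6 ≤ 1)


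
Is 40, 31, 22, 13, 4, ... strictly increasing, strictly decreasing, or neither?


Differences: -9, -9, -9, -9
All differences < 0 → strictly DECREASING

Monotonically decreasing


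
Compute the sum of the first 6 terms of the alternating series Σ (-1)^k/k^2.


S = -1 + 1/4 - 1/9 + 1/16 - 1/25 + 1/36
= -0.8108
(Full series converges to -π²/12 ≈ -0.8225)

S_6 = -0.8108


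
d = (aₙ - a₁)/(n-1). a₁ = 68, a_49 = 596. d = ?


d = (aₙ - a₁)/(n-1)
= (596 - 68)/(49-1)
= 528/48 = 11

d = 11


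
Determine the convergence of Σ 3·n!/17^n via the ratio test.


aₙ = 3·n!/17^n
a_{n+1}/aₙ = (n+1)!/17^(n+1) × 17^n/n!  (constant 3 cancels)
= (n+1)/17
L = lim(n→∞) (n+1)/17 = ∞
L > 1 → series DIVERGES

Diverges (ratio test: L = ∞ > 1)


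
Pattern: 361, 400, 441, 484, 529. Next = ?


Pattern: perfect squares: n²
Terms: 361, 400, 441, 484, 529
Next term = 576

Next term = 576


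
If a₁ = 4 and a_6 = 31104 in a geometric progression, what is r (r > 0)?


r^(n-1) = aₙ/a₁
r^5 = 31104/4 = 7776
r = 7776^(1/5)
= 6

r = 6


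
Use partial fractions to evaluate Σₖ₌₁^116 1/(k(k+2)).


1/(k(k+2)) = (1/2)·(1/k - 1/(k+2)) (partial fractions)
Telescoping: Σ = (1/2)·(1 + 1/2 - 1/117 - 1/118) = 10237/13806

Sum = 10237/13806


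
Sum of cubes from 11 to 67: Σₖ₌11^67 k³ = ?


Σₖ₌11^67 k³ = [67·68/2]² − [10·11/2]²
= 5189284 − 3025 = 5186259

Σk³ = 5186259


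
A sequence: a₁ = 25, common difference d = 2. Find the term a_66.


aₙ = a₁ + (n-1)d
= 25 + (66-1)×2
= 25 + 130
= 155

a_66 = 155


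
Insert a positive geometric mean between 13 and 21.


GM = √(13×21) = √273 = 16.5227

GM = 16.5227


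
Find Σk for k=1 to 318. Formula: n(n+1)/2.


n(n+1)/2 = 318×319/2 = 101442/2 = 50721

Σk = 50721


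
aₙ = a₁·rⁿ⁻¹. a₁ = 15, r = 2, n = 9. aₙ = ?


aₙ = a₁·r^(n-1)
= 15×2^8
= 15×256
= 3840

a_9 = 3840


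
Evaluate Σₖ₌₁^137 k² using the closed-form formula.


n = 137
n(n+1)(2n+1)/6 = 137×138×275/6
= 5199150/6 = 866525

Σk² = 866525


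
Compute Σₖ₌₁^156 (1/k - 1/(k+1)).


Telescoping: adjacent terms cancel.
= 1/1 - 1/157
= 1 - 1/157 = 156/157

Sum = 156/157


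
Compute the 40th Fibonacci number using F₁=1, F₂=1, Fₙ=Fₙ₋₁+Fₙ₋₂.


Fibonacci sequence: 1, 1, 2, 3, 5, 8, 13, 21, 34, 55, 89, ...
F(40) = 102334155

F(40) = 102334155


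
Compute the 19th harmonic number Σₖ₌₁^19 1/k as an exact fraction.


H_19 = 1/1 + 1/2 + 1/3 + ... + 1/19
= 275295799/77597520
≈ 3.5477

H_19 = 275295799/77597520 ≈ 3.5477


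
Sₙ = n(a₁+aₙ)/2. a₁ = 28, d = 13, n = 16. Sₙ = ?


aₙ = 28 + (16-1)×13 = 223
Sₙ = n(a₁+aₙ)/2 = 16×(28+223)/2
= 16×251/2 = 2008

S_16 = 2008


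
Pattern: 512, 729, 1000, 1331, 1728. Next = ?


Pattern: perfect cubes: n³
Terms: 512, 729, 1000, 1331, 1728
Next term = 2197

Next term = 2197


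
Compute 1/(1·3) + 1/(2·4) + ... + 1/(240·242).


1/(k(k+2)) = (1/2)·(1/k - 1/(k+2)) (partial fractions)
Telescoping: Σ = (1/2)·(1 + 1/2 - 1/241 - 1/242) = 21750/29161

Sum = 21750/29161


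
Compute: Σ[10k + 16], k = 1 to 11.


Σ(10k+16) = 10·Σk + 16·n
= 10·66 + 16·11
= 660 + 176 = 836

Σ = 836


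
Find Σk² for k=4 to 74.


Σₖ₌4^74 k² = Σₖ₌₁^74 k² − Σₖ₌₁^3 k²
= 74·75·149/6 − 3·4·7/6
= 137825 − 14 = 137811

Σk² = 137811


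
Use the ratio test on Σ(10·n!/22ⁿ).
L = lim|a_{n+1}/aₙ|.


aₙ = 10·n!/22^n
a_{n+1}/aₙ = (n+1)!/22^(n+1) × 22^n/n!  (constant 10 cancels)
= (n+1)/22
L = lim(n→∞) (n+1)/22 = ∞
L > 1 → series DIVERGES

Diverges (ratio test: L = ∞ > 1)


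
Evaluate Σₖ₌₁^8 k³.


n(n+1)/2 = 8×9/2 = 36
Σk³ = 36² = 1296

Σk³ = 1296


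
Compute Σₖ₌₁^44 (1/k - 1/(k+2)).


Telescoping with gap 2: two head and two tail terms survive.
= (1 + 1/2) - (1/45 + 1/46)
= 3/2 - 1/45 - 1/46 = 1507/1035

Sum = 1507/1035


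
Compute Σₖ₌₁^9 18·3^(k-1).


Sₙ = 18×(3^9 - 1)/(3 - 1)
= 18×(19683 - 1)/2
= 18×19682/2
= 177138

S_9 = 177138


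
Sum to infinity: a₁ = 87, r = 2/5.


S∞ = a₁/(1-r) = 87/(1 - 2/5)
= 87/(3/5)
= 145

S∞ = 145


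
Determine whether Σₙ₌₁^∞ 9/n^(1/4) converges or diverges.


p-series test: Σ c/n^p converges if p > 1, diverges if p ≤ 1 (constant c > 0 doesn't affect convergence).
p = 1/4
1/4 ≤ 1 → DIVERGES

Diverges (p = 1/4 ≤ 1)


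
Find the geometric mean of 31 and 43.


GM = √(31×43) = √1333 = 36.5103

GM = 36.5103


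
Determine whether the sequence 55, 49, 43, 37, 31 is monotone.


Differences: -6, -6, -6, -6
All differences < 0 → strictly DECREASING

Monotonically decreasing


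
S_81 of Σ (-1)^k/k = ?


S = -1 + 1/2 - 1/3 + 1/4 - 1/5 + 1/6 - 1/7 + 1/8 ± ...
= -0.6993
(Full series converges to -ln(2) ≈ -0.6931)

S_81 = -0.6993


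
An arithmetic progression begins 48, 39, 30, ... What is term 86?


aₙ = a₁ + (n-1)d
= 48 + (86-1)×-9
= 48 - 765
= -717

a_86 = -717


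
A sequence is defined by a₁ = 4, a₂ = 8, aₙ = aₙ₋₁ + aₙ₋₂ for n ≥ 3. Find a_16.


Computing iteratively: 4, 8, 12, 20, 32, 52, 84, 136, 220, 356, 576, 932, ...
a_16 = 6388

a_16 = 6388


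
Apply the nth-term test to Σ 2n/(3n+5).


lim(n→∞) 2n/(3n+5) = 2/3 = 2/3  (divide numerator and denominator by n)
lim aₙ = 2/3 ≠ 0 → series DIVERGES

Diverges (lim aₙ = 2/3 ≠ 0)


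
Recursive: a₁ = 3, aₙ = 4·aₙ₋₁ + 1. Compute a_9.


Computing step by step:
a_1 = 3
a_2 = 13
a_3 = 53
a_4 = 213
a_5 = 853
a_6 = 3413
a_7 = 13653
a_8 = 54613
a_9 = 218453


a_9 = 218453


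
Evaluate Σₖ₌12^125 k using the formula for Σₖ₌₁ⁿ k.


Σₖ₌12^125 k = Σₖ₌₁^125 k − Σₖ₌₁^11 k
= 125·126/2 − 11·12/2
= 7875 − 66 = 7809

Σk = 7809


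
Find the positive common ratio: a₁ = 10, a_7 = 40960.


r^(n-1) = aₙ/a₁
r^6 = 40960/10 = 4096
r = 4096^(1/6)
= ±4; taking r > 0 gives r = 4

r = 4


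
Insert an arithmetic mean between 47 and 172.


AM = (47 + 172)/2 = 219/2 = 109.5

AM = 109.5


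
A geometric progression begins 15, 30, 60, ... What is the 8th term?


aₙ = a₁·r^(n-1)
= 15×2^7
= 15×128
= 1920

a_8 = 1920


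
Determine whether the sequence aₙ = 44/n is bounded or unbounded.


a₁ = 44, a₂ = 44/2, a₃ = 44/3, ...
0 < aₙ ≤ 44 for all n ≥ 1
Lower bound: 0, Upper bound: 44
The sequence IS bounded

Bounded (0 < aₙ ≤ 44)


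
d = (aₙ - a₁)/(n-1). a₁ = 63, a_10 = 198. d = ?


d = (aₙ - a₁)/(n-1)
= (198 - 63)/(10-1)
= 135/9 = 15

d = 15


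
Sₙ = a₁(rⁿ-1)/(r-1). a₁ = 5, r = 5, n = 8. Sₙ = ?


Sₙ = 5×(5^8 - 1)/(5 - 1)
= 5×(390625 - 1)/4
= 5×390624/4
= 488280

S_8 = 488280


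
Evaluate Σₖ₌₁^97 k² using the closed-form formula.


n = 97
n(n+1)(2n+1)/6 = 97×98×195/6
= 1853670/6 = 308945

Σk² = 308945


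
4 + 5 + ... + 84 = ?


Σₖ₌4^84 k = Σₖ₌₁^84 k − Σₖ₌₁^3 k
= 84·85/2 − 3·4/2
= 3570 − 6 = 3564

Σk = 3564


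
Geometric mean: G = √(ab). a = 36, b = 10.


GM = √(36×10) = √360 = 18.9737

GM = 18.9737


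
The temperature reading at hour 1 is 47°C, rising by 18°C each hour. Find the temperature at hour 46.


aₙ = a₁ + (n-1)d
= 47 + (46-1)×18
= 47 + 810
= 857

a_46 = 857


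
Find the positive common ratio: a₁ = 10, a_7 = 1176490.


r^(n-1) = aₙ/a₁
r^6 = 1176490/10 = 117649
r = 117649^(1/6)
= ±7; taking r > 0 gives r = 7

r = 7


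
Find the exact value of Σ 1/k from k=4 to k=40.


Σₖ₌4^40 1/k = 1/4 + 1/5 + 1/6 + ... + 1/40
= 1187689805016613/485721041551200
≈ 2.4452

Sum = 1187689805016613/485721041551200 ≈ 2.4452


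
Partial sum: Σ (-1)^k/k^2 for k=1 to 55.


S = -1 + 1/4 - 1/9 + 1/16 - 1/25 + 1/36 - 1/49 + 1/64 ± ...
= -0.8226
(Full series converges to -π²/12 ≈ -0.8225)

S_55 = -0.8226


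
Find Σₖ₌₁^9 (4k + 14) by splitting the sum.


Σ(4k+14) = 4·Σk + 14·n
= 4·45 + 14·9
= 180 + 126 = 306

Σ = 306


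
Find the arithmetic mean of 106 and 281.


AM = (106 + 281)/2 = 387/2 = 193.5

AM = 193.5


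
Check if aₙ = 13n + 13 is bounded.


aₙ = 13n + 13 → as n→∞, aₙ→∞
No finite upper bound exists
The sequence is UNBOUNDED

Unbounded (aₙ → ∞ as n → ∞)


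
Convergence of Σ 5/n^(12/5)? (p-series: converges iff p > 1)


p-series test: Σ c/n^p converges if p > 1, diverges if p ≤ 1 (constant c > 0 doesn't affect convergence).
p = 12/5
12/5 > 1 → CONVERGES

Converges (p = 12/5 > 1)


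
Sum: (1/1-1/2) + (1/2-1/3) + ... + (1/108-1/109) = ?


Telescoping: adjacent terms cancel.
= 1/1 - 1/109
= 1 - 1/109 = 108/109

Sum = 108/109


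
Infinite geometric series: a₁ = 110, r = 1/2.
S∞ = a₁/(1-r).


S∞ = a₁/(1-r) = 110/(1 - 1/2)
= 110/(1/2)
= 220

S∞ = 220


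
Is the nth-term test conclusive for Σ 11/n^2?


lim(n→∞) 11/n^2 = 0
lim aₙ = 0 → nth-term test is INCONCLUSIVE
(Need other tests; this is actually a convergent p-series with p=2 > 1)

Inconclusive (lim aₙ = 0; need another test)


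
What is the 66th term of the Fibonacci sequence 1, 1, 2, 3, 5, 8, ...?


Fibonacci sequence: 1, 1, 2, 3, 5, 8, 13, 21, 34, 55, 89, ...
F(66) = 27777890035288

F(66) = 27777890035288


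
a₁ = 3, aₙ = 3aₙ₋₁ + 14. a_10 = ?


Computing step by step:
a_1 = 3
a_2 = 23
a_3 = 83
a_4 = 263
a_5 = 803
a_6 = 2423
a_7 = 7283
a_8 = 21863
a_9 = 65603
a_10 = 196823


a_10 = 196823


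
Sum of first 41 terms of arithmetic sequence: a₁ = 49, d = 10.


aₙ = 49 + (41-1)×10 = 449
Sₙ = n(a₁+aₙ)/2 = 41×(49+449)/2
= 41×498/2 = 10209

S_41 = 10209


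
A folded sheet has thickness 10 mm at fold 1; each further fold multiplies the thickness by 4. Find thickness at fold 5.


aₙ = a₁·r^(n-1)
= 10×4^4
= 10×256
= 2560

a_5 = 2560


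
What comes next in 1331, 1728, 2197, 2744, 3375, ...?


Pattern: perfect cubes: n³
Terms: 1331, 1728, 2197, 2744, 3375
Next term = 4096

Next term = 4096


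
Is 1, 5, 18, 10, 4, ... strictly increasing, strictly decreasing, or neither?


Differences: 4, 13, -8, -6
Difference at position 1 is +4 (> 0) but position 3 is -8 (< 0) — sequence both rises and falls
→ NOT monotonic

Not monotonic


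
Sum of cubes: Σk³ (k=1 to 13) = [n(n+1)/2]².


n(n+1)/2 = 13×14/2 = 91
Σk³ = 91² = 8281

Σk³ = 8281


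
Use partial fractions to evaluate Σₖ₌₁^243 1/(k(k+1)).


1/(k(k+1)) = 1/k - 1/(k+1) (partial fractions)
Telescoping: Σ = 1 - 1/244 = 243/244

Sum = 243/244


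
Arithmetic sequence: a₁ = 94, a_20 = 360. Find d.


d = (aₙ - a₁)/(n-1)
= (360 - 94)/(20-1)
= 266/19 = 14

d = 14


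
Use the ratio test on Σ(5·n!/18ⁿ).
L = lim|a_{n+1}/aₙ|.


aₙ = 5·n!/18^n
a_{n+1}/aₙ = (n+1)!/18^(n+1) × 18^n/n!  (constant 5 cancels)
= (n+1)/18
L = lim(n→∞) (n+1)/18 = ∞
L > 1 → series DIVERGES

Diverges (ratio test: L = ∞ > 1)


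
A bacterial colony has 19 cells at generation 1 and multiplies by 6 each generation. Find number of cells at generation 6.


aₙ = a₁·r^(n-1)
= 19×6^5
= 19×7776
= 147744

a_6 = 147744


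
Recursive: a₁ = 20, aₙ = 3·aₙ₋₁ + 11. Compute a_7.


Computing step by step:
a_1 = 20
a_2 = 71
a_3 = 224
a_4 = 683
a_5 = 2060
a_6 = 6191
a_7 = 18584


a_7 = 18584


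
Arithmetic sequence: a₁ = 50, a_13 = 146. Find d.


d = (aₙ - a₁)/(n-1)
= (146 - 50)/(13-1)
= 96/12 = 8

d = 8


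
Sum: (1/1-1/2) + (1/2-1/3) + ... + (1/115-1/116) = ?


Telescoping: adjacent terms cancel.
= 1/1 - 1/116
= 1 - 1/116 = 115/116

Sum = 115/116


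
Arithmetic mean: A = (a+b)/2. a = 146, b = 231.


AM = (146 + 231)/2 = 377/2 = 188.5

AM = 188.5


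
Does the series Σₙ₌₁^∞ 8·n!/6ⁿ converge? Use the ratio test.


aₙ = 8·n!/6^n
a_{n+1}/aₙ = (n+1)!/6^(n+1) × 6^n/n!  (constant 8 cancels)
= (n+1)/6
L = lim(n→∞) (n+1)/6 = ∞
L > 1 → series DIVERGES

Diverges (ratio test: L = ∞ > 1)


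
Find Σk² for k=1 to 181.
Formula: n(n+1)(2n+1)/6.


n = 181
n(n+1)(2n+1)/6 = 181×182×363/6
= 11957946/6 = 1992991

Σk² = 1992991


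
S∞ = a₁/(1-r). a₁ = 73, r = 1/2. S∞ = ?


S∞ = a₁/(1-r) = 73/(1 - 1/2)
= 73/(1/2)
= 146

S∞ = 146


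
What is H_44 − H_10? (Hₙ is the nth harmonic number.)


Σₖ₌11^44 1/k = 1/11 + 1/12 + 1/13 + ... + 1/44
= 13599602363903961529/9419588158802421600
≈ 1.4438

Sum = 13599602363903961529/9419588158802421600 ≈ 1.4438


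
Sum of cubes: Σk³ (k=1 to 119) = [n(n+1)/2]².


n(n+1)/2 = 119×120/2 = 7140
Σk³ = 7140² = 50979600

Σk³ = 50979600


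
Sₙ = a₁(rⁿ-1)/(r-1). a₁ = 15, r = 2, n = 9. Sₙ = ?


Sₙ = 15×(2^9 - 1)/(2 - 1)
= 15×(512 - 1)/1
= 15×511/1
= 7665

S_9 = 7665


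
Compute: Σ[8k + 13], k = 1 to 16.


Σ(8k+13) = 8·Σk + 13·n
= 8·136 + 13·16
= 1088 + 208 = 1296

Σ = 1296


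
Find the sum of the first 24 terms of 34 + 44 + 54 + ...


aₙ = 34 + (24-1)×10 = 264
Sₙ = n(a₁+aₙ)/2 = 24×(34+264)/2
= 24×298/2 = 3576

S_24 = 3576


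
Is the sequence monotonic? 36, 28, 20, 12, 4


Differences: -8, -8, -8, -8
All differences < 0 → strictly DECREASING

Monotonically decreasing


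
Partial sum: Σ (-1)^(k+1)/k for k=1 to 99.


S = 1 - 1/2 + 1/3 - 1/4 + 1/5 - 1/6 + 1/7 - 1/8 ± ...
= 0.6982
(Full series converges to +ln(2) ≈ +0.6931)

S_99 = 0.6982


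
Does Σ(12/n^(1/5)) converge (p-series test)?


p-series test: Σ c/n^p converges if p > 1, diverges if p ≤ 1 (constant c > 0 doesn't affect convergence).
p = 1/5
1/5 ≤ 1 → DIVERGES

Diverges (p = 1/5 ≤ 1)


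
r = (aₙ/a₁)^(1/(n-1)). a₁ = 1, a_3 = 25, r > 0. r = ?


r^(n-1) = aₙ/a₁
r^2 = 25/1 = 25
r = 25^(1/2)
= ±5; taking r > 0 gives r = 5

r = 5


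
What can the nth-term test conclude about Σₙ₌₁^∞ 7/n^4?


lim(n→∞) 7/n^4 = 0
lim aₙ = 0 → nth-term test is INCONCLUSIVE
(Need other tests; this is actually a convergent p-series with p=4 > 1)

Inconclusive (lim aₙ = 0; need another test)


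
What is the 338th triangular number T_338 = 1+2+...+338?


n(n+1)/2 = 338×339/2 = 114582/2 = 57291

Σk = 57291


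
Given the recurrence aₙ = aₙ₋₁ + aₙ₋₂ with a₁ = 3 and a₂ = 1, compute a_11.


Computing iteratively: 3, 1, 4, 5, 9, 14, 23, 37, 60, 97, 157
a_11 = 157

a_11 = 157


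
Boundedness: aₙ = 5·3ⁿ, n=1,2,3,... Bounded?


aₙ = 5·3ⁿ → as n→∞, aₙ→∞ (since base 3 > 1)
No finite upper bound exists
The sequence is UNBOUNDED

Unbounded (aₙ → ∞ as n → ∞)


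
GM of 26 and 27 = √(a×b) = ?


GM = √(26×27) = √702 = 26.4953

GM = 26.4953


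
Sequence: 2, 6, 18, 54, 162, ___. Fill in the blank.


Pattern: geometric (r=3)
Terms: 2, 6, 18, 54, 162
Next term = 486

Next term = 486


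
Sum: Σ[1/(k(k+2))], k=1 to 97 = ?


1/(k(k+2)) = (1/2)·(1/k - 1/(k+2)) (partial fractions)
Telescoping: Σ = (1/2)·(1 + 1/2 - 1/98 - 1/99) = 3589/4851

Sum = 3589/4851


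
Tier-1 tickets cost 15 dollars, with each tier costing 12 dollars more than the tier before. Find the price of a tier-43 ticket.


aₙ = a₁ + (n-1)d
= 15 + (43-1)×12
= 15 + 504
= 519

a_43 = 519


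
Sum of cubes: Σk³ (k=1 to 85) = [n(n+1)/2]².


n(n+1)/2 = 85×86/2 = 3655
Σk³ = 3655² = 13359025

Σk³ = 13359025


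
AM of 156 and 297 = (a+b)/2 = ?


AM = (156 + 297)/2 = 453/2 = 226.5

AM = 226.5


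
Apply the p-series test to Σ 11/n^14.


p-series test: Σ c/n^p converges if p > 1, diverges if p ≤ 1 (constant c > 0 doesn't affect convergence).
p = 14
14 > 1 → CONVERGES

Converges (p = 14 > 1)


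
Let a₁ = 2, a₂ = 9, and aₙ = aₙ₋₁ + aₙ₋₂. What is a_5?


Computing iteratively: 2, 9, 11, 20, 31
a_5 = 31

a_5 = 31


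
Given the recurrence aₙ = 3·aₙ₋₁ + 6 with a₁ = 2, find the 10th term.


Computing step by step:
a_1 = 2
a_2 = 12
a_3 = 42
a_4 = 132
a_5 = 402
a_6 = 1212
a_7 = 3642
a_8 = 10932
a_9 = 32802
a_10 = 98412


a_10 = 98412


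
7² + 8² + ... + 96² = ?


Σₖ₌7^96 k² = Σₖ₌₁^96 k² − Σₖ₌₁^6 k²
= 96·97·193/6 − 6·7·13/6
= 299536 − 91 = 299445

Σk² = 299445
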